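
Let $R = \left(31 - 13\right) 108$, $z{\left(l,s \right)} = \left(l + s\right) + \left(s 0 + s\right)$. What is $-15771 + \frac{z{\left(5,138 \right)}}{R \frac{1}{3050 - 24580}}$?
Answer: $- \frac{18354377}{972} \approx -18883.0$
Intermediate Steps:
$z{\left(l,s \right)} = l + 2 s$ ($z{\left(l,s \right)} = \left(l + s\right) + \left(0 + s\right) = \left(l + s\right) + s = l + 2 s$)
$R = 1944$ ($R = 18 \cdot 108 = 1944$)
$-15771 + \frac{z{\left(5,138 \right)}}{R \frac{1}{3050 - 24580}} = -15771 + \frac{5 + 2 \cdot 138}{1944 \frac{1}{3050 - 24580}} = -15771 + \frac{5 + 276}{1944 \frac{1}{3050 - 24580}} = -15771 + \frac{281}{1944 \frac{1}{-21530}} = -15771 + \frac{281}{1944 \left(- \frac{1}{21530}\right)} = -15771 + \frac{281}{- \frac{972}{10765}} = -15771 + 281 \left(- \frac{10765}{972}\right) = -15771 - \frac{3024965}{972} = - \frac{18354377}{972}$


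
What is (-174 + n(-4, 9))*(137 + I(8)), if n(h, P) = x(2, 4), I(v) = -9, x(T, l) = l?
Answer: -21760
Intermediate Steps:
n(h, P) = 4
(-174 + n(-4, 9))*(137 + I(8)) = (-174 + 4)*(137 - 9) = -170*128 = -21760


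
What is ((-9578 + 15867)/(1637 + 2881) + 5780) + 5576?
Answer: 51312697/4518 ≈ 11357.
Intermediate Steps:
((-9578 + 15867)/(1637 + 2881) + 5780) + 5576 = (6289/4518 + 5780) + 5576 = 26120329/4518 + 5576 = 51312697/4518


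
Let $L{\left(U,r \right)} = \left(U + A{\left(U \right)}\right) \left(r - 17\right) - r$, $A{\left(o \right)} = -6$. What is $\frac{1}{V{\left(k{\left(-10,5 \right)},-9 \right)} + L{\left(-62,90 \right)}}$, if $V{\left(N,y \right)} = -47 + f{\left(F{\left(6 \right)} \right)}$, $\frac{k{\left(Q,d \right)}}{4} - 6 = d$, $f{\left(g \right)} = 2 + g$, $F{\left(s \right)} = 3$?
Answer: $- \frac{1}{5096} \approx -0.00019623$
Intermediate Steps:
$k{\left(Q,d \right)} = 24 + 4 d$
$L{\left(U,r \right)} = - r + \left(-17 + r\right) \left(-6 + U\right)$ ($L{\left(U,r \right)} = \left(U - 6\right) \left(r - 17\right) - r = \left(-6 + U\right) \left(-17 + r\right) - r = \left(-17 + r\right) \left(-6 + U\right) - r = - r + \left(-17 + r\right) \left(-6 + U\right)$)
$V{\left(N,y \right)} = -42$ ($V{\left(N,y \right)} = -47 + \left(2 + 3\right) = -47 + 5 = -42$)
$\frac{1}{V{\left(k{\left(-10,5 \right)},-9 \right)} + L{\left(-62,90 \right)}} = \frac{1}{-42 - 5054} = \frac{1}{-5096} = - \frac{1}{5096}$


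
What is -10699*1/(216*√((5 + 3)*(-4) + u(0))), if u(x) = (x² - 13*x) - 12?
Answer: 10699*I*√11/4752 ≈ 7.4673*I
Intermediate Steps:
u(x) = -12 + x² - 13*x
-10699*1/(216*√((5 + 3)*(-4) + u(0))) = -10699*1/(216*√((5 + 3)*(-4) + (-12 + 0² - 13*0))) = -10699*1/(216*√(8*(-4) + (-12 + 0 + 0))) = -10699*1/(216*√(-32 - 12)) = -10699*(-I*√11/4752) = -(-10699)*I*√11/4752 = 10699*I*√11/4752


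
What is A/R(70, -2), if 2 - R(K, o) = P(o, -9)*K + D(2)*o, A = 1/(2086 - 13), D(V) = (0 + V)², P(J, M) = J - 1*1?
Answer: 1/456060 ≈ 2.1927e-6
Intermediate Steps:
P(J, M) = -1 + J (P(J, M) = J - 1 = -1 + J)
D(V) = V²
A = 1/2073 ≈ 0.00048239
R(K, o) = 2 - 4*o - K*(-1 + o) (R(K, o) = 2 - ((-1 + o)*K + 2²*o) = 2 - (K*(-1 + o) + 4*o) = 2 - (4*o + K*(-1 + o)) = 2 + (-4*o - K*(-1 + o)) = 2 - 4*o - K*(-1 + o))
A/R(70, -2) = 1/(2073*(2 - 4*(-2) - 1*70*(-1 - 2))) = 1/(2073*(2 + 8 - 1*70*(-3))) = 1/(2073*(2 + 8 + 210)) = (1/2073)/220 = (1/2073)*(1/220) = 1/456060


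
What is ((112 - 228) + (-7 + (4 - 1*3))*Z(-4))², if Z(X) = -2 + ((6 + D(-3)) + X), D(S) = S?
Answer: 9604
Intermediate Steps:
Z(X) = 1 + X (Z(X) = -2 + ((6 - 3) + X) = -2 + (3 + X) = 1 + X)
((112 - 228) + (-7 + (4 - 1*3))*Z(-4))² = ((112 - 228) + (-7 + (4 - 1*3))*(1 - 4))² = (-116 + (-7 + (4 - 3))*(-3))² = (-116 + (-7 + 1)*(-3))² = (-116 - 6*(-3))² = (-116 + 18)² = (-98)² = 9604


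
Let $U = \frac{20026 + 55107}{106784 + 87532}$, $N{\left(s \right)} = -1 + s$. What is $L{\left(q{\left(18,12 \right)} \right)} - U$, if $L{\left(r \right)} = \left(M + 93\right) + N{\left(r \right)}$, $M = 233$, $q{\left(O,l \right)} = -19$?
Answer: $\frac{59385563}{194316} \approx 305.61$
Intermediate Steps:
$L{\left(r \right)} = 325 + r$ ($L{\left(r \right)} = \left(233 + 93\right) + \left(-1 + r\right) = 326 + \left(-1 + r\right) = 325 + r$)
$U = \frac{75133}{194316} \approx 0.38665$
$L{\left(q{\left(18,12 \right)} \right)} - U = \left(325 - 19\right) - \frac{75133}{194316} = 306 - \frac{75133}{194316} = \frac{59385563}{194316}$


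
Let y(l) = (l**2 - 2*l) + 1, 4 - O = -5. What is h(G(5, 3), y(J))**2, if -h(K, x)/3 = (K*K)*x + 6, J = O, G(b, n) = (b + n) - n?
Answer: 23213124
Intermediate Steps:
O = 9 (O = 4 - 1*(-5) = 4 + 5 = 9)
G(b, n) = b
J = 9
y(l) = 1 + l**2 - 2*l
h(K, x) = -18 - 3*x*K**2 (h(K, x) = -3*((K*K)*x + 6) = -3*(K**2*x + 6) = -3*(x*K**2 + 6) = -3*(6 + x*K**2) = -18 - 3*x*K**2)
h(G(5, 3), y(J))**2 = (-18 - 3*(1 + 9**2 - 2*9)*5**2)**2 = (-18 - 3*(1 + 81 - 18)*25)**2 = (-18 - 3*64*25)**2 = (-18 - 4800)**2 = (-4818)**2 = 23213124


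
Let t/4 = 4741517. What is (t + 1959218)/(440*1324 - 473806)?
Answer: 10462643/54377 ≈ 192.41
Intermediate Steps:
t = 18966068 (t = 4*4741517 = 18966068)
(t + 1959218)/(440*1324 - 473806) = (18966068 + 1959218)/(440*1324 - 473806) = 20925286/(582560 - 473806) = 20925286/108754 = 20925286*(1/108754) = 10462643/54377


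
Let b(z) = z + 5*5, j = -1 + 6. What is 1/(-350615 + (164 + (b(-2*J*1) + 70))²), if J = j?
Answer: -1/288614 ≈ -3.4648e-6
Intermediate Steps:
j = 5
J = 5
b(z) = 25 + z (b(z) = z + 25 = 25 + z)
1/(-350615 + (164 + (b(-2*J*1) + 70))²) = 1/(-350615 + (164 + ((25 - 2*5*1) + 70))²) = 1/(-350615 + (164 + ((25 - 10*1) + 70))²) = 1/(-350615 + (164 + ((25 - 10) + 70))²) = 1/(-350615 + (164 + (15 + 70))²) = 1/(-350615 + (164 + 85)²) = 1/(-350615 + 249²) = 1/(-350615 + 62001) = 1/(-288614) = -1/288614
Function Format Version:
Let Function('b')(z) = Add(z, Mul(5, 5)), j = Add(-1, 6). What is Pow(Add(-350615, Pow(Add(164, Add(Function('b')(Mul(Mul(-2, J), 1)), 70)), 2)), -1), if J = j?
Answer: Rational(-1, 288614) ≈ -3.4648e-6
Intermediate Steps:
j = 5
J = 5
Function('b')(z) = Add(25, z) (Function('b')(z) = Add(z, 25) = Add(25, z))
Pow(Add(-350615, Pow(Add(164, Add(Function('b')(Mul(Mul(-2, J), 1)), 70)), 2)), -1) = Pow(Add(-350615, Pow(Add(164, Add(Add(25, Mul(Mul(-2, 5), 1)), 70)), 2)), -1) = Pow(Add(-350615, Pow(Add(164, Add(Add(25, Mul(-10, 1)), 70)), 2)), -1) = Pow(Add(-350615, Pow(Add(164, Add(Add(25, -10), 70)), 2)), -1) = Pow(Add(-350615, Pow(Add(164, Add(15, 70)), 2)), -1) = Pow(Add(-350615, Pow(Add(164, 85), 2)), -1) = Pow(Add(-350615, Pow(249, 2)), -1) = Pow(Add(-350615, 62001), -1) = Pow(-288614, -1) = Rational(-1, 288614)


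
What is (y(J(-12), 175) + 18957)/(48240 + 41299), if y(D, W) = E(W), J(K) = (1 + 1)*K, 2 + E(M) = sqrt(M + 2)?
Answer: 1115/5267 + sqrt(177)/89539 ≈ 0.21184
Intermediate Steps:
E(M) = -2 + sqrt(2 + M) (E(M) = -2 + sqrt(M + 2) = -2 + sqrt(2 + M))
J(K) = 2*K
y(D, W) = -2 + sqrt(2 + W)
(y(J(-12), 175) + 18957)/(48240 + 41299) = ((-2 + sqrt(2 + 175)) + 18957)/(48240 + 41299) = ((-2 + sqrt(177)) + 18957)/89539 = (18955 + sqrt(177))*(1/89539) = 1115/5267 + sqrt(177)/89539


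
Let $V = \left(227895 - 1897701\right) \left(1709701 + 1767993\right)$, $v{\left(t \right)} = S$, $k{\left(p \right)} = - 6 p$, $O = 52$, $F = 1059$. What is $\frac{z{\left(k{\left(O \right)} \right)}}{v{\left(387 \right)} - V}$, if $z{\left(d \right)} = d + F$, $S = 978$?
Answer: $\frac{249}{1935691436114} \approx 1.2864 \cdot 10^{-10}$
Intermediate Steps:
$v{\left(t \right)} = 978$
$V = -5807074307364$ ($V = \left(-1669806\right) 3477694 = -5807074307364$)
$z{\left(d \right)} = 1059 + d$ ($z{\left(d \right)} = d + 1059 = 1059 + d$)
$\frac{z{\left(k{\left(O \right)} \right)}}{v{\left(387 \right)} - V} = \frac{1059 - 312}{978 - -5807074307364} = \frac{1059 - 312}{978 + 5807074307364} = \frac{747}{5807074308342} = 747 \cdot \frac{1}{5807074308342} = \frac{249}{1935691436114}$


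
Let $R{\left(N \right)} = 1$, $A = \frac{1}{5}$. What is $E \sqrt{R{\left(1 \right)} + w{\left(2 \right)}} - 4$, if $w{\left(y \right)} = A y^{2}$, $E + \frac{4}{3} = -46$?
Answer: $-4 - \frac{142 \sqrt{5}}{5} \approx -67.504$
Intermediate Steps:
$E = - \frac{142}{3}$ ($E = - \frac{4}{3} - 46 = - \frac{142}{3} \approx -47.333$)
$A = \frac{1}{5} \approx 0.2$
$w{\left(y \right)} = \frac{y^{2}}{5}$
$E \sqrt{R{\left(1 \right)} + w{\left(2 \right)}} - 4 = - \frac{142 \sqrt{1 + \frac{2^{2}}{5}}}{3} - 4 = - \frac{142 \sqrt{1 + \frac{1}{5} \cdot 4}}{3} - 4 = - \frac{142 \sqrt{1 + \frac{4}{5}}}{3} - 4 = - \frac{142 \sqrt{\frac{9}{5}}}{3} - 4 = - \frac{142 \frac{3 \sqrt{5}}{5}}{3} - 4 = - \frac{142 \sqrt{5}}{5} - 4 = -4 - \frac{142 \sqrt{5}}{5}$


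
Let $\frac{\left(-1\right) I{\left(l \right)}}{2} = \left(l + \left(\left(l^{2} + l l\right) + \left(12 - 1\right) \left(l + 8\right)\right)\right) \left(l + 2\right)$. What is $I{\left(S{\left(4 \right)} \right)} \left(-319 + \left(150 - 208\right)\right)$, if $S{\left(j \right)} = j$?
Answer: $760032$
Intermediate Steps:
$I{\left(l \right)} = - 2 \left(2 + l\right) \left(88 + 2 l^{2} + 12 l\right)$ ($I{\left(l \right)} = - 2 \left(l + \left(\left(l^{2} + l l\right) + \left(12 - 1\right) \left(l + 8\right)\right)\right) \left(l + 2\right) = - 2 \left(l + \left(\left(l^{2} + l^{2}\right) + 11 \left(8 + l\right)\right)\right) \left(2 + l\right) = - 2 \left(l + \left(2 l^{2} + \left(88 + 11 l\right)\right)\right) \left(2 + l\right) = - 2 \left(l + \left(88 + 2 l^{2} + 11 l\right)\right) \left(2 + l\right) = - 2 \left(88 + 2 l^{2} + 12 l\right) \left(2 + l\right) = - 2 \left(2 + l\right) \left(88 + 2 l^{2} + 12 l\right)$)
$I{\left(S{\left(4 \right)} \right)} \left(-319 + \left(150 - 208\right)\right) = \left(-352 - 896 - 32 \cdot 4^{2} - 4 \cdot 4^{3}\right) \left(-319 + \left(150 - 208\right)\right) = \left(-352 - 896 - 512 - 256\right) \left(-319 + \left(150 - 208\right)\right) = \left(-352 - 896 - 512 - 256\right) \left(-319 - 58\right) = \left(-2016\right) \left(-377\right) = 760032$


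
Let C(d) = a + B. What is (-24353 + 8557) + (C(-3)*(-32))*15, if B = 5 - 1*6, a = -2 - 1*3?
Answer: -12916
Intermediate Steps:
a = -5 (a = -2 - 3 = -5)
B = -1 (B = 5 - 6 = -1)
C(d) = -6 (C(d) = -5 - 1 = -6)
(-24353 + 8557) + (C(-3)*(-32))*15 = (-24353 + 8557) - 6*(-32)*15 = -15796 + 192*15 = -15796 + 2880 = -12916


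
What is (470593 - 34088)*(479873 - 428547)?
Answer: 22404055630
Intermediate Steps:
(470593 - 34088)*(479873 - 428547) = 436505*51326 = 22404055630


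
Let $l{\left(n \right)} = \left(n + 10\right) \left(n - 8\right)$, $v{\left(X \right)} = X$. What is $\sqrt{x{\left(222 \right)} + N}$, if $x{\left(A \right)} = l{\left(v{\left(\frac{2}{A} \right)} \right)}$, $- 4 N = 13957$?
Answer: $\frac{5 i \sqrt{7036241}}{222} \approx 59.743 i$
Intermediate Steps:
$N = - \frac{13957}{4}$ ($N = \left(- \frac{1}{4}\right) 13957 = - \frac{13957}{4} \approx -3489.3$)
$l{\left(n \right)} = \left(-8 + n\right) \left(10 + n\right)$ ($l{\left(n \right)} = \left(10 + n\right) \left(-8 + n\right) = \left(-8 + n\right) \left(10 + n\right)$)
$x{\left(A \right)} = -80 + \frac{4}{A} + \frac{4}{A^{2}}$ ($x{\left(A \right)} = -80 + \left(\frac{2}{A}\right)^{2} + 2 \frac{2}{A} = -80 + \frac{4}{A^{2}} + \frac{4}{A} = -80 + \frac{4}{A} + \frac{4}{A^{2}}$)
$\sqrt{x{\left(222 \right)} + N} = \sqrt{\left(-80 + \frac{4}{222} + \frac{4}{49284}\right) - \frac{13957}{4}} = \sqrt{\left(-80 + 4 \cdot \frac{1}{222} + 4 \cdot \frac{1}{49284}\right) - \frac{13957}{4}} = \sqrt{\left(-80 + \frac{2}{111} + \frac{1}{12321}\right) - \frac{13957}{4}} = \sqrt{- \frac{985457}{12321} - \frac{13957}{4}} = \sqrt{- \frac{175906025}{49284}} = \frac{5 i \sqrt{7036241}}{222}$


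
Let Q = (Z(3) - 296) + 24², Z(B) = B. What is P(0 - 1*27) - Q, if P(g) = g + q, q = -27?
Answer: -337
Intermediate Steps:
P(g) = -27 + g (P(g) = g - 27 = -27 + g)
Q = 283 (Q = (3 - 296) + 24² = -293 + 576 = 283)
P(0 - 1*27) - Q = (-27 + (0 - 1*27)) - 1*283 = (-27 + (0 - 27)) - 283 = (-27 - 27) - 283 = -54 - 283 = -337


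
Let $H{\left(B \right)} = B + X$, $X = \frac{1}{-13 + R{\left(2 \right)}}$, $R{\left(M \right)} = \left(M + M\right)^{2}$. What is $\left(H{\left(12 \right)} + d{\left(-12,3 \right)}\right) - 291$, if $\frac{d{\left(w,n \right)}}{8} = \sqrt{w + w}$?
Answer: $- \frac{836}{3} + 16 i \sqrt{6} \approx -278.67 + 39.192 i$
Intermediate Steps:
$R{\left(M \right)} = 4 M^{2}$ ($R{\left(M \right)} = \left(2 M\right)^{2} = 4 M^{2}$)
$d{\left(w,n \right)} = 8 \sqrt{2} \sqrt{w}$ ($d{\left(w,n \right)} = 8 \sqrt{w + w} = 8 \sqrt{2 w} = 8 \sqrt{2} \sqrt{w}$)
$X = \frac{1}{3}$ ($X = \frac{1}{-13 + 4 \cdot 2^{2}} = \frac{1}{-13 + 4 \cdot 4} = \frac{1}{-13 + 16} = \frac{1}{3} \approx 0.33333$)
$H{\left(B \right)} = \frac{1}{3} + B$ ($H{\left(B \right)} = B + \frac{1}{3} = \frac{1}{3} + B$)
$\left(H{\left(12 \right)} + d{\left(-12,3 \right)}\right) - 291 = \left(\left(\frac{1}{3} + 12\right) + 8 \sqrt{2} \sqrt{-12}\right) - 291 = \left(\frac{37}{3} + 8 \sqrt{2} \cdot 2 i \sqrt{3}\right) - 291 = \left(\frac{37}{3} + 16 i \sqrt{6}\right) - 291 = - \frac{836}{3} + 16 i \sqrt{6}$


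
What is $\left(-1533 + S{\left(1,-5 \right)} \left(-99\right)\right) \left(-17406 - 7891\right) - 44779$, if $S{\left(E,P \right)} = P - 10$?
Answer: $1169477$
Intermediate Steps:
$S{\left(E,P \right)} = -10 + P$
$\left(-1533 + S{\left(1,-5 \right)} \left(-99\right)\right) \left(-17406 - 7891\right) - 44779 = \left(-1533 + \left(-10 - 5\right) \left(-99\right)\right) \left(-17406 - 7891\right) - 44779 = \left(-1533 - -1485\right) \left(-25297\right) - 44779 = \left(-1533 + 1485\right) \left(-25297\right) - 44779 = \left(-48\right) \left(-25297\right) - 44779 = 1214256 - 44779 = 1169477$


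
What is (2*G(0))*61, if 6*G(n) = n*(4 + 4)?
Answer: 0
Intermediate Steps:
G(n) = 4*n/3 (G(n) = (n*(4 + 4))/6 = (n*8)/6 = (8*n)/6 = 4*n/3)
(2*G(0))*61 = (2*((4/3)*0))*61 = (2*0)*61 = 0*61 = 0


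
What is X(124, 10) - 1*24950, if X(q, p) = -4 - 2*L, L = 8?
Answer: -24970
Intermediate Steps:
X(q, p) = -20 (X(q, p) = -4 - 2*8 = -4 - 16 = -20)
X(124, 10) - 1*24950 = -20 - 1*24950 = -20 - 24950 = -24970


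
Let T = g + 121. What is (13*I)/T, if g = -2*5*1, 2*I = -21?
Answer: -91/74 ≈ -1.2297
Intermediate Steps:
I = -21/2 (I = (1/2)*(-21) = -21/2 ≈ -10.500)
g = -10 (g = -10*1 = -10)
T = 111 (T = -10 + 121 = 111)
(13*I)/T = (13*(-21/2))/111 = -273/2*1/111 = -91/74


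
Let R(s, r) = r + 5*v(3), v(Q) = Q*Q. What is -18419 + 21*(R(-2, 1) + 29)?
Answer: -16844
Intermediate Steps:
v(Q) = Q**2
R(s, r) = 45 + r (R(s, r) = r + 5*3**2 = r + 5*9 = r + 45 = 45 + r)
-18419 + 21*(R(-2, 1) + 29) = -18419 + 21*((45 + 1) + 29) = -18419 + 21*(46 + 29) = -18419 + 21*75 = -18419 + 1575 = -16844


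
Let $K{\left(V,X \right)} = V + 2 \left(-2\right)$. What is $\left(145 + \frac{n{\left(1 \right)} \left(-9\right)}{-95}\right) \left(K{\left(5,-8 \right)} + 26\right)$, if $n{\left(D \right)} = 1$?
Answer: $\frac{372168}{95} \approx 3917.6$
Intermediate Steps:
$K{\left(V,X \right)} = -4 + V$ ($K{\left(V,X \right)} = V - 4 = -4 + V$)
$\left(145 + \frac{n{\left(1 \right)} \left(-9\right)}{-95}\right) \left(K{\left(5,-8 \right)} + 26\right) = \left(145 + \frac{1 \left(-9\right)}{-95}\right) \left(\left(-4 + 5\right) + 26\right) = \left(145 - - \frac{9}{95}\right) \left(1 + 26\right) = \left(145 + \frac{9}{95}\right) 27 = \frac{13784}{95} \cdot 27 = \frac{372168}{95}$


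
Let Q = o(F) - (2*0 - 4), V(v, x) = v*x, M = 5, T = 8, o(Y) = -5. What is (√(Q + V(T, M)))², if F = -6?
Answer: 39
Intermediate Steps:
Q = -1 (Q = -5 - (2*0 - 4) = -5 - (0 - 4) = -5 - 1*(-4) = -5 + 4 = -1)
(√(Q + V(T, M)))² = (√(-1 + 8*5))² = (√(-1 + 40))² = (√39)² = 39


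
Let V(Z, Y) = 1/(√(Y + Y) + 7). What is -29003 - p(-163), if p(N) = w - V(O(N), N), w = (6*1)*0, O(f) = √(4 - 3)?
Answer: (-29003*√326 + 203020*I)/(√326 - 7*I) ≈ -29003.0 - 0.048149*I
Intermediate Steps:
O(f) = 1 (O(f) = √1 = 1)
w = 0 (w = 6*0 = 0)
V(Z, Y) = 1/(7 + √2*√Y) (V(Z, Y) = 1/(√(2*Y) + 7) = 1/(√2*√Y + 7) = 1/(7 + √2*√Y))
p(N) = -1/(7 + √2*√N) (p(N) = 0 - 1/(7 + √2*√N) = -1/(7 + √2*√N))
-29003 - p(-163) = -29003 - (-1)/(7 + √2*√(-163)) = -29003 - (-1)/(7 + √2*(I*√163)) = -29003 - (-1)/(7 + I*√326) = -29003 + 1/(7 + I*√326)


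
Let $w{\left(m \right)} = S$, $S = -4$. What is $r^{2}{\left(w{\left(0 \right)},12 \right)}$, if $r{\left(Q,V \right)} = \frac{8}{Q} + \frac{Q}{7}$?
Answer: $\frac{324}{49} \approx 6.6122$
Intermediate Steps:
$w{\left(m \right)} = -4$
$r{\left(Q,V \right)} = \frac{8}{Q} + \frac{Q}{7}$ ($r{\left(Q,V \right)} = \frac{8}{Q} + Q \frac{1}{7} = \frac{8}{Q} + \frac{Q}{7}$)
$r^{2}{\left(w{\left(0 \right)},12 \right)} = \left(\frac{8}{-4} + \frac{1}{7} \left(-4\right)\right)^{2} = \left(8 \left(- \frac{1}{4}\right) - \frac{4}{7}\right)^{2} = \left(-2 - \frac{4}{7}\right)^{2} = \left(- \frac{18}{7}\right)^{2} = \frac{324}{49}$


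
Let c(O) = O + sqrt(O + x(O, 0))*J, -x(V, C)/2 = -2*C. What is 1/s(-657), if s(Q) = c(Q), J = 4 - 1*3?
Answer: -1/658 - I*sqrt(73)/144102 ≈ -0.0015198 - 5.9291e-5*I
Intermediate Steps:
x(V, C) = 4*C (x(V, C) = -(-4)*C = 4*C)
J = 1 (J = 4 - 3 = 1)
c(O) = O + sqrt(O) (c(O) = O + sqrt(O + 4*0)*1 = O + sqrt(O + 0)*1 = O + sqrt(O)*1 = O + sqrt(O))
s(Q) = Q + sqrt(Q)
1/s(-657) = 1/(-657 + sqrt(-657)) = 1/(-657 + 3*I*sqrt(73))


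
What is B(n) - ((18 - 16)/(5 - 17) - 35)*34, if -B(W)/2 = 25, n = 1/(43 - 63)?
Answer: 3437/3 ≈ 1145.7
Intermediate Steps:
n = -1/20 (n = 1/(-20) = -1/20 ≈ -0.050000)
B(W) = -50 (B(W) = -2*25 = -50)
B(n) - ((18 - 16)/(5 - 17) - 35)*34 = -50 - ((18 - 16)/(5 - 17) - 35)*34 = -50 - (2/(-12) - 35)*34 = -50 - (2*(-1/12) - 35)*34 = -50 - (-⅙ - 35)*34 = -50 - (-211)*34/6 = -50 - 1*(-3587/3) = -50 + 3587/3 = 3437/3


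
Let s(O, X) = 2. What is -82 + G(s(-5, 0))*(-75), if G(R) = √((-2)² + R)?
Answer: -82 - 75*√6 ≈ -265.71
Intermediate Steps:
G(R) = √(4 + R)
-82 + G(s(-5, 0))*(-75) = -82 + √(4 + 2)*(-75) = -82 + √6*(-75) = -82 - 75*√6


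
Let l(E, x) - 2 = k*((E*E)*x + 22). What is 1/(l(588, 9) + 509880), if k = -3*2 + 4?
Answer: -1/5713554 ≈ -1.7502e-7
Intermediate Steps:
k = -2 (k = -6 + 4 = -2)
l(E, x) = -42 - 2*x*E**2 (l(E, x) = 2 - 2*((E*E)*x + 22) = 2 - 2*(E**2*x + 22) = 2 - 2*(x*E**2 + 22) = 2 - 2*(22 + x*E**2) = 2 + (-44 - 2*x*E**2) = -42 - 2*x*E**2)
1/(l(588, 9) + 509880) = 1/((-42 - 2*9*588**2) + 509880) = 1/((-42 - 2*9*345744) + 509880) = 1/((-42 - 6223392) + 509880) = 1/(-6223434 + 509880) = 1/(-5713554) = -1/5713554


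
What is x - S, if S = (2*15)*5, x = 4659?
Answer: 4509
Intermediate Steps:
S = 150 (S = 30*5 = 150)
x - S = 4659 - 1*150 = 4659 - 150 = 4509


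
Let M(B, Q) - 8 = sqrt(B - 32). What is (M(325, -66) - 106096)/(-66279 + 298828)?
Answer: -106088/232549 + sqrt(293)/232549 ≈ -0.45612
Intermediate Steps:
M(B, Q) = 8 + sqrt(-32 + B) (M(B, Q) = 8 + sqrt(B - 32) = 8 + sqrt(-32 + B))
(M(325, -66) - 106096)/(-66279 + 298828) = ((8 + sqrt(-32 + 325)) - 106096)/(-66279 + 298828) = ((8 + sqrt(293)) - 106096)/232549 = (-106088 + sqrt(293))*(1/232549) = -106088/232549 + sqrt(293)/232549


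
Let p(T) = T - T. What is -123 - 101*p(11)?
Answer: -123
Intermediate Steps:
p(T) = 0
-123 - 101*p(11) = -123 - 101*0 = -123 + 0 = -123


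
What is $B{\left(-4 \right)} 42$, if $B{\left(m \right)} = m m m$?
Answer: $-2688$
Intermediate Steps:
$B{\left(m \right)} = m^{3}$ ($B{\left(m \right)} = m^{2} m = m^{3}$)
$B{\left(-4 \right)} 42 = \left(-4\right)^{3} \cdot 42 = \left(-64\right) 42 = -2688$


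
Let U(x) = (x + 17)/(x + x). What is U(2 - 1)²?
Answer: 81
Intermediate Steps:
U(x) = (17 + x)/(2*x) (U(x) = (17 + x)/((2*x)) = (17 + x)*(1/(2*x)) = (17 + x)/(2*x))
U(2 - 1)² = ((17 + (2 - 1))/(2*(2 - 1)))² = ((½)*(17 + 1)/1)² = ((½)*1*18)² = 9² = 81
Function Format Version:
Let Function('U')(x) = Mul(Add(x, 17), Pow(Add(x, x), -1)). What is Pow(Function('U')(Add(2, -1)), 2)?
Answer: 81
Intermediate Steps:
Function('U')(x) = Mul(Rational(1, 2), Pow(x, -1), Add(17, x)) (Function('U')(x) = Mul(Add(17, x), Pow(Mul(2, x), -1)) = Mul(Add(17, x), Mul(Rational(1, 2), Pow(x, -1))) = Mul(Rational(1, 2), Pow(x, -1), Add(17, x)))
Pow(Function('U')(Add(2, -1)), 2) = Pow(Mul(Rational(1, 2), Pow(Add(2, -1), -1), Add(17, Add(2, -1))), 2) = Pow(Mul(Rational(1, 2), Pow(1, -1), Add(17, 1)), 2) = Pow(Mul(Rational(1, 2), 1, 18), 2) = Pow(9, 2) = 81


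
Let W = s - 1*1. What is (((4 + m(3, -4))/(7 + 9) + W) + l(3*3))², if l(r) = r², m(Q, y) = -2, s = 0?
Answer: 410881/64 ≈ 6420.0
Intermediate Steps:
W = -1 (W = 0 - 1*1 = 0 - 1 = -1)
(((4 + m(3, -4))/(7 + 9) + W) + l(3*3))² = (((4 - 2)/(7 + 9) - 1) + (3*3)²)² = ((2/16 - 1) + 9²)² = (((1/16)*2 - 1) + 81)² = ((⅛ - 1) + 81)² = (-7/8 + 81)² = (641/8)² = 410881/64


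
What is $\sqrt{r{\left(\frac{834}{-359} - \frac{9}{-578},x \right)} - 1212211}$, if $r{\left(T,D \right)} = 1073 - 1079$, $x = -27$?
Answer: $i \sqrt{1212217} \approx 1101.0 i$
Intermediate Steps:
$r{\left(T,D \right)} = -6$
$\sqrt{r{\left(\frac{834}{-359} - \frac{9}{-578},x \right)} - 1212211} = \sqrt{-6 - 1212211} = \sqrt{-1212217} = i \sqrt{1212217}$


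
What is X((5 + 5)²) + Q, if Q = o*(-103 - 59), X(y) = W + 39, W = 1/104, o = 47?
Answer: -787799/104 ≈ -7575.0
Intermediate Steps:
W = 1/104 ≈ 0.0096154
X(y) = 4057/104 (X(y) = 1/104 + 39 = 4057/104)
Q = -7614 (Q = 47*(-103 - 59) = 47*(-162) = -7614)
X((5 + 5)²) + Q = 4057/104 - 7614 = -787799/104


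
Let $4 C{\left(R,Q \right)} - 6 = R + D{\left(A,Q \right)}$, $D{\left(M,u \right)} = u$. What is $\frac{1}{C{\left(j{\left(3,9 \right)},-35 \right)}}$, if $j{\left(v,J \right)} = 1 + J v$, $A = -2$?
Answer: $-4$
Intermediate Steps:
$C{\left(R,Q \right)} = \frac{3}{2} + \frac{Q}{4} + \frac{R}{4}$ ($C{\left(R,Q \right)} = \frac{3}{2} + \frac{R + Q}{4} = \frac{3}{2} + \frac{Q + R}{4} = \frac{3}{2} + \left(\frac{Q}{4} + \frac{R}{4}\right) = \frac{3}{2} + \frac{Q}{4} + \frac{R}{4}$)
$\frac{1}{C{\left(j{\left(3,9 \right)},-35 \right)}} = \frac{1}{\frac{3}{2} + \frac{1}{4} \left(-35\right) + \frac{1 + 9 \cdot 3}{4}} = \frac{1}{\frac{3}{2} - \frac{35}{4} + \frac{1 + 27}{4}} = \frac{1}{\frac{3}{2} - \frac{35}{4} + \frac{1}{4} \cdot 28} = \frac{1}{\frac{3}{2} - \frac{35}{4} + 7} = \frac{1}{- \frac{1}{4}} = -4$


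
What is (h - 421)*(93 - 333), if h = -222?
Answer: 154320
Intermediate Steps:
(h - 421)*(93 - 333) = (-222 - 421)*(93 - 333) = -643*(-240) = 154320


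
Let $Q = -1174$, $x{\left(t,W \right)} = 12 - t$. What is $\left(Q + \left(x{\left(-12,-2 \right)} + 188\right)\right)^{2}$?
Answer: $925444$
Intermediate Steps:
$\left(Q + \left(x{\left(-12,-2 \right)} + 188\right)\right)^{2} = \left(-1174 + \left(\left(12 - -12\right) + 188\right)\right)^{2} = \left(-1174 + \left(\left(12 + 12\right) + 188\right)\right)^{2} = \left(-1174 + \left(24 + 188\right)\right)^{2} = \left(-1174 + 212\right)^{2} = \left(-962\right)^{2} = 925444$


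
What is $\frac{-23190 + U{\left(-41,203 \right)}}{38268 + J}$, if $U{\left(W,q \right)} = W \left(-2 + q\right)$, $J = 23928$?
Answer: $- \frac{10477}{20732} \approx -0.50535$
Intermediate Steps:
$\frac{-23190 + U{\left(-41,203 \right)}}{38268 + J} = \frac{-23190 - 41 \left(-2 + 203\right)}{38268 + 23928} = \frac{-23190 - 8241}{62196} = \left(-23190 - 8241\right) \frac{1}{62196} = \left(-31431\right) \frac{1}{62196} = - \frac{10477}{20732}$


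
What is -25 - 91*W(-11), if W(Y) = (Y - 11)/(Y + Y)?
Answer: -116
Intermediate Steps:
W(Y) = (-11 + Y)/(2*Y) (W(Y) = (-11 + Y)/((2*Y)) = (-11 + Y)*(1/(2*Y)) = (-11 + Y)/(2*Y))
-25 - 91*W(-11) = -25 - 91*(-11 - 11)/(2*(-11)) = -25 - 91*(-1)*(-22)/(2*11) = -25 - 91*1 = -25 - 91 = -116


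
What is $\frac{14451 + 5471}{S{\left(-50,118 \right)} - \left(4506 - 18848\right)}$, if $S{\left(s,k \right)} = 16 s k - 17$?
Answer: $- \frac{19922}{80075} \approx -0.24879$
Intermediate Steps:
$S{\left(s,k \right)} = -17 + 16 k s$ ($S{\left(s,k \right)} = 16 k s - 17 = -17 + 16 k s$)
$\frac{14451 + 5471}{S{\left(-50,118 \right)} - \left(4506 - 18848\right)} = \frac{14451 + 5471}{\left(-17 + 16 \cdot 118 \left(-50\right)\right) - \left(4506 - 18848\right)} = \frac{19922}{\left(-17 - 94400\right) - -14342} = \frac{19922}{-94417 + 14342} = \frac{19922}{-80075} = 19922 \left(- \frac{1}{80075}\right) = - \frac{19922}{80075}$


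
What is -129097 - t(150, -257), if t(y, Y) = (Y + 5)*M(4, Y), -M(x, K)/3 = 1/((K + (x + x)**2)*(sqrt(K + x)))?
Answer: -129097 - 756*I*sqrt(253)/48829 ≈ -1.291e+5 - 0.24627*I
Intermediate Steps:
M(x, K) = -3/(sqrt(K + x)*(K + 4*x**2)) (M(x, K) = -3/((K + (x + x)**2)*(sqrt(K + x))) = -3/((K + (2*x)**2)*sqrt(K + x)) = -3/((K + 4*x**2)*sqrt(K + x)) = -3/(sqrt(K + x)*(K + 4*x**2)))
t(y, Y) = -3*(5 + Y)/(sqrt(4 + Y)*(64 + Y)) (t(y, Y) = (Y + 5)*(-3/(sqrt(Y + 4)*(Y + 4*4**2))) = (5 + Y)*(-3/(sqrt(4 + Y)*(Y + 4*16))) = (5 + Y)*(-3/(sqrt(4 + Y)*(Y + 64))) = (5 + Y)*(-3/(sqrt(4 + Y)*(64 + Y))) = -3*(5 + Y)/(sqrt(4 + Y)*(64 + Y)))
-129097 - t(150, -257) = -129097 - 3*(-5 - 1*(-257))/(sqrt(4 - 257)*(64 - 257)) = -129097 - 3*(-5 + 257)/(sqrt(-253)*(-193)) = -129097 - 3*(-I*sqrt(253)/253)*(-1)*252/193 = -129097 - 756*I*sqrt(253)/48829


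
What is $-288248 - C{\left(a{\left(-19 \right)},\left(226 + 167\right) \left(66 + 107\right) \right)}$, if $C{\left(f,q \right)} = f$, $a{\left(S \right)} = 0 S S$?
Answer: $-288248$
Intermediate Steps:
$a{\left(S \right)} = 0$ ($a{\left(S \right)} = 0 S = 0$)
$-288248 - C{\left(a{\left(-19 \right)},\left(226 + 167\right) \left(66 + 107\right) \right)} = -288248 - 0 = -288248 + 0 = -288248$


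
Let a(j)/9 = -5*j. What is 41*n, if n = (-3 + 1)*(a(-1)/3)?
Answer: -1230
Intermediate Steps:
a(j) = -45*j (a(j) = 9*(-5*j) = -45*j)
n = -30 (n = (-3 + 1)*(-45*(-1)/3) = -90/3 = -2*15 = -30)
41*n = 41*(-30) = -1230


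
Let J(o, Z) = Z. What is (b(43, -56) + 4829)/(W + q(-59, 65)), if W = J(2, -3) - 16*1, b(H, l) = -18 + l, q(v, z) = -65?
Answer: -1585/28 ≈ -56.607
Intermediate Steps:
W = -19 (W = -3 - 16*1 = -3 - 16 = -19)
(b(43, -56) + 4829)/(W + q(-59, 65)) = ((-18 - 56) + 4829)/(-19 - 65) = (-74 + 4829)/(-84) = 4755*(-1/84) = -1585/28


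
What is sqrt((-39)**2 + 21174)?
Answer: sqrt(22695) ≈ 150.65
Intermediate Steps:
sqrt((-39)**2 + 21174) = sqrt(1521 + 21174) = sqrt(22695)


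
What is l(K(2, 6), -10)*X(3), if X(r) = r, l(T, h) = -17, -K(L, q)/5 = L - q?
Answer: -51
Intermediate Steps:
K(L, q) = -5*L + 5*q (K(L, q) = -5*(L - q) = -5*L + 5*q)
l(K(2, 6), -10)*X(3) = -17*3 = -51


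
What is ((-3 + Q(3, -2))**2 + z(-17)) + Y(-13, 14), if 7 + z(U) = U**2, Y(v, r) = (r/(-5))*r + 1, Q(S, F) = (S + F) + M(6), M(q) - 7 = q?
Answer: 1824/5 ≈ 364.80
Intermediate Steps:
M(q) = 7 + q
Q(S, F) = 13 + F + S (Q(S, F) = (S + F) + (7 + 6) = (F + S) + 13 = 13 + F + S)
Y(v, r) = 1 - r**2/5 (Y(v, r) = (r*(-1/5))*r + 1 = (-r/5)*r + 1 = -r**2/5 + 1 = 1 - r**2/5)
z(U) = -7 + U**2
((-3 + Q(3, -2))**2 + z(-17)) + Y(-13, 14) = ((-3 + (13 - 2 + 3))**2 + (-7 + (-17)**2)) + (1 - 1/5*14**2) = ((-3 + 14)**2 + (-7 + 289)) + (1 - 1/5*196) = (11**2 + 282) + (1 - 196/5) = (121 + 282) - 191/5 = 403 - 191/5 = 1824/5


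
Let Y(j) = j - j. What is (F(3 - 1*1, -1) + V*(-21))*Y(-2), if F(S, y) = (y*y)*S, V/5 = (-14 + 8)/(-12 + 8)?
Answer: 0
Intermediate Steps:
V = 15/2 (V = 5*((-14 + 8)/(-12 + 8)) = 5*(-6/(-4)) = 5*(-6*(-¼)) = 5*(3/2) = 15/2 ≈ 7.5000)
Y(j) = 0
F(S, y) = S*y² (F(S, y) = y²*S = S*y²)
(F(3 - 1*1, -1) + V*(-21))*Y(-2) = ((3 - 1*1)*(-1)² + (15/2)*(-21))*0 = ((3 - 1)*1 - 315/2)*0 = (2*1 - 315/2)*0 = (2 - 315/2)*0 = -311/2*0 = 0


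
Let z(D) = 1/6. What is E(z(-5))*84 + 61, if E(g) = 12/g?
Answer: 6109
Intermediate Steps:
z(D) = 1/6
E(z(-5))*84 + 61 = (12/(1/6))*84 + 61 = (12*6)*84 + 61 = 72*84 + 61 = 6048 + 61 = 6109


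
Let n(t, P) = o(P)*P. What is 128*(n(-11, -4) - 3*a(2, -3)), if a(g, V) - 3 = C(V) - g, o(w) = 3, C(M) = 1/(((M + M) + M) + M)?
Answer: -1888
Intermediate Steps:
C(M) = 1/(4*M) (C(M) = 1/((2*M + M) + M) = 1/(3*M + M) = 1/(4*M))
a(g, V) = 3 - g + 1/(4*V) (a(g, V) = 3 + (1/(4*V) - g) = 3 + (-g + 1/(4*V)) = 3 - g + 1/(4*V))
n(t, P) = 3*P
128*(n(-11, -4) - 3*a(2, -3)) = 128*(3*(-4) - 3*(3 - 1*2 + (1/4)/(-3))) = 128*(-12 - 3*(3 - 2 + (1/4)*(-1/3))) = 128*(-12 - 3*(3 - 2 - 1/12)) = 128*(-12 - 3*11/12) = 128*(-12 - 11/4) = 128*(-59/4) = -1888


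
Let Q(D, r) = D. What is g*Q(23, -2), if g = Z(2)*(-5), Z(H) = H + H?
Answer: -460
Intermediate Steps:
Z(H) = 2*H
g = -20 (g = (2*2)*(-5) = 4*(-5) = -20)
g*Q(23, -2) = -20*23 = -460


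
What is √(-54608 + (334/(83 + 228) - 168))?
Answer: 3*I*√588653958/311 ≈ 234.04*I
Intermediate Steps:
√(-54608 + (334/(83 + 228) - 168)) = √(-54608 + (334/311 - 168)) = √(-54608 - 51914/311) = √(-17035002/311) = 3*I*√588653958/311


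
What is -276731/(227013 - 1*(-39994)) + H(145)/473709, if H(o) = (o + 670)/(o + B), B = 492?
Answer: -6423391559386/6197697329187 ≈ -1.0364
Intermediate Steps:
H(o) = (670 + o)/(492 + o) (H(o) = (o + 670)/(o + 492) = (670 + o)/(492 + o))
-276731/(227013 - 1*(-39994)) + H(145)/473709 = -276731/(227013 - 1*(-39994)) + ((670 + 145)/(492 + 145))/473709 = -276731/(227013 + 39994) + (815/637)*(1/473709) = -276731/267007 + ((1/637)*815)*(1/473709) = -276731*1/267007 + (815/637)*(1/473709) = -21287/20539 + 815/301752633 = -6423391559386/6197697329187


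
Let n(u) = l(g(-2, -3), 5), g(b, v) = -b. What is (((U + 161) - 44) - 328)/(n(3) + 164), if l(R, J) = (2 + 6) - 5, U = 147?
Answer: -64/167 ≈ -0.38323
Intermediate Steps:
l(R, J) = 3 (l(R, J) = 8 - 5 = 3)
n(u) = 3
(((U + 161) - 44) - 328)/(n(3) + 164) = (((147 + 161) - 44) - 328)/(3 + 164) = ((308 - 44) - 328)/167 = (264 - 328)*(1/167) = -64*1/167 = -64/167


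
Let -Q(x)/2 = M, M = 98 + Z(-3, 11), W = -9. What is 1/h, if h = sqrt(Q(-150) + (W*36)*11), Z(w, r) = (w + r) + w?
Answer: -I*sqrt(3770)/3770 ≈ -0.016287*I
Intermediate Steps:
Z(w, r) = r + 2*w (Z(w, r) = (r + w) + w = r + 2*w)
M = 103 (M = 98 + (11 + 2*(-3)) = 98 + (11 - 6) = 98 + 5 = 103)
Q(x) = -206 (Q(x) = -2*103 = -206)
h = I*sqrt(3770) (h = sqrt(-206 - 9*36*11) = sqrt(-206 - 324*11) = sqrt(-206 - 3564) = sqrt(-3770) = I*sqrt(3770) ≈ 61.4*I)
1/h = 1/(I*sqrt(3770)) = -I*sqrt(3770)/3770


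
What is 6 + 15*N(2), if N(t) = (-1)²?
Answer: 21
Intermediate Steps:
N(t) = 1
6 + 15*N(2) = 6 + 15*1 = 6 + 15 = 21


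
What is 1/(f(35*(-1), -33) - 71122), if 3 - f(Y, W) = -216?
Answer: -1/70903 ≈ -1.4104e-5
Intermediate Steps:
f(Y, W) = 219 (f(Y, W) = 3 - 1*(-216) = 3 + 216 = 219)
1/(f(35*(-1), -33) - 71122) = 1/(219 - 71122) = 1/(-70903) = -1/70903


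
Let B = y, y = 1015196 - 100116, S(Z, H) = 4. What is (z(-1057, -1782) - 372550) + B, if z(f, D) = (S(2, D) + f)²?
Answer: 1651339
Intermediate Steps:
y = 915080
B = 915080
z(f, D) = (4 + f)²
(z(-1057, -1782) - 372550) + B = ((4 - 1057)² - 372550) + 915080 = ((-1053)² - 372550) + 915080 = (1108809 - 372550) + 915080 = 736259 + 915080 = 1651339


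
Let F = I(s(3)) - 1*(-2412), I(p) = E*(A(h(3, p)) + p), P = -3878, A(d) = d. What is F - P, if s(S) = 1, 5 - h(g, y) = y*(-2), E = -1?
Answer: 6282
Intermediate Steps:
h(g, y) = 5 + 2*y (h(g, y) = 5 - y*(-2) = 5 - (-2)*y = 5 + 2*y)
I(p) = -5 - 3*p (I(p) = -((5 + 2*p) + p) = -(5 + 3*p) = -5 - 3*p)
F = 2404 (F = (-5 - 3*1) - 1*(-2412) = (-5 - 3) + 2412 = -8 + 2412 = 2404)
F - P = 2404 - 1*(-3878) = 2404 + 3878 = 6282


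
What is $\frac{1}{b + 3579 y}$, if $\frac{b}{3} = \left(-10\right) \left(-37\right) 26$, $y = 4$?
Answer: $\frac{1}{43176} \approx 2.3161 \cdot 10^{-5}$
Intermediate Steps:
$b = 28860$ ($b = 3 \left(-10\right) \left(-37\right) 26 = 3 \cdot 370 \cdot 26 = 3 \cdot 9620 = 28860$)
$\frac{1}{b + 3579 y} = \frac{1}{28860 + 3579 \cdot 4} = \frac{1}{28860 + 14316} = \frac{1}{43176}$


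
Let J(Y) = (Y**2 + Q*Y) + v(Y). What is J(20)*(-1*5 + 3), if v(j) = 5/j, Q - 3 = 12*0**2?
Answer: -1841/2 ≈ -920.50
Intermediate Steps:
Q = 3 (Q = 3 + 12*0**2 = 3 + 12*0 = 3 + 0 = 3)
J(Y) = Y**2 + 3*Y + 5/Y (J(Y) = (Y**2 + 3*Y) + 5/Y = Y**2 + 3*Y + 5/Y)
J(20)*(-1*5 + 3) = ((5 + 20**2*(3 + 20))/20)*(-1*5 + 3) = ((5 + 400*23)/20)*(-5 + 3) = ((5 + 9200)/20)*(-2) = ((1/20)*9205)*(-2) = (1841/4)*(-2) = -1841/2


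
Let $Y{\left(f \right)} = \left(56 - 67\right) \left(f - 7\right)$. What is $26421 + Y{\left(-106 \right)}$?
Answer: $27664$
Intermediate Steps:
$Y{\left(f \right)} = 77 - 11 f$ ($Y{\left(f \right)} = - 11 \left(-7 + f\right) = 77 - 11 f$)
$26421 + Y{\left(-106 \right)} = 26421 + \left(77 - -1166\right) = 26421 + \left(77 + 1166\right) = 26421 + 1243 = 27664$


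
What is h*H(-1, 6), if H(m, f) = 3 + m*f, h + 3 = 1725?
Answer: -5166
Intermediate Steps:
h = 1722 (h = -3 + 1725 = 1722)
H(m, f) = 3 + f*m
h*H(-1, 6) = 1722*(3 + 6*(-1)) = 1722*(3 - 6) = 1722*(-3) = -5166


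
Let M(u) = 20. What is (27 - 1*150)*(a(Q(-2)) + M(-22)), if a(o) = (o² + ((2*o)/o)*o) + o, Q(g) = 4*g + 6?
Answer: -2214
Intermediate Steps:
Q(g) = 6 + 4*g
a(o) = o² + 3*o (a(o) = (o² + 2*o) + o = o² + 3*o)
(27 - 1*150)*(a(Q(-2)) + M(-22)) = (27 - 1*150)*((6 + 4*(-2))*(3 + (6 + 4*(-2))) + 20) = (27 - 150)*((6 - 8)*(3 + (6 - 8)) + 20) = -123*(-2*(3 - 2) + 20) = -123*(-2*1 + 20) = -123*(-2 + 20) = -123*18 = -2214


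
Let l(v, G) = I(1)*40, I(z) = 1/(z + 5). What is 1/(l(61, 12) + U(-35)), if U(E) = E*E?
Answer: 3/3695 ≈ 0.00081191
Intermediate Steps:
I(z) = 1/(5 + z)
U(E) = E**2
l(v, G) = 20/3 (l(v, G) = 40/(5 + 1) = 40/6 = (1/6)*40 = 20/3)
1/(l(61, 12) + U(-35)) = 1/(20/3 + (-35)**2) = 1/(20/3 + 1225) = 1/(3695/3) = 3/3695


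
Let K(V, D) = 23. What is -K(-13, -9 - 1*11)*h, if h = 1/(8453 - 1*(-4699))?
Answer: -23/13152 ≈ -0.0017488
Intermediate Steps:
h = 1/13152 (h = 1/(8453 + 4699) = 1/13152 ≈ 7.6034e-5)
-K(-13, -9 - 1*11)*h = -23/13152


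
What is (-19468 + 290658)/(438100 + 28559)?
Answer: 271190/466659 ≈ 0.58113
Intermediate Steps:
(-19468 + 290658)/(438100 + 28559) = 271190/466659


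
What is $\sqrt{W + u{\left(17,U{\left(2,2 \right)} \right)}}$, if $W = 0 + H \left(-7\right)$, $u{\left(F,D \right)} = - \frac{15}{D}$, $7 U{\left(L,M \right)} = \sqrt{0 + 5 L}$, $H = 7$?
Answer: $\frac{\sqrt{-196 - 42 \sqrt{10}}}{2} \approx 9.0666 i$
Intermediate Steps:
$U{\left(L,M \right)} = \frac{\sqrt{5} \sqrt{L}}{7}$ ($U{\left(L,M \right)} = \frac{\sqrt{0 + 5 L}}{7} = \frac{\sqrt{5 L}}{7} = \frac{\sqrt{5} \sqrt{L}}{7}$)
$W = -49$ ($W = 0 + 7 \left(-7\right) = 0 - 49 = -49$)
$\sqrt{W + u{\left(17,U{\left(2,2 \right)} \right)}} = \sqrt{-49 - \frac{15}{\frac{1}{7} \sqrt{5} \sqrt{2}}} = \sqrt{-49 - \frac{15}{\frac{1}{7} \sqrt{10}}} = \sqrt{-49 - 15 \frac{7 \sqrt{10}}{10}} = \sqrt{-49 - \frac{21 \sqrt{10}}{2}}$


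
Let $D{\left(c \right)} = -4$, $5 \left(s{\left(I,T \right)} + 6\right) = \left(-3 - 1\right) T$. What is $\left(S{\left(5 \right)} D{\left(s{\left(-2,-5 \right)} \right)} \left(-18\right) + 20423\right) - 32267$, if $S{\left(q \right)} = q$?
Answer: $-11484$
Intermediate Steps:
$s{\left(I,T \right)} = -6 - \frac{4 T}{5}$ ($s{\left(I,T \right)} = -6 + \frac{\left(-3 - 1\right) T}{5} = -6 + \frac{\left(-4\right) T}{5} = -6 - \frac{4 T}{5}$)
$\left(S{\left(5 \right)} D{\left(s{\left(-2,-5 \right)} \right)} \left(-18\right) + 20423\right) - 32267 = \left(5 \left(-4\right) \left(-18\right) + 20423\right) - 32267 = \left(\left(-20\right) \left(-18\right) + 20423\right) - 32267 = \left(360 + 20423\right) - 32267 = 20783 - 32267 = -11484$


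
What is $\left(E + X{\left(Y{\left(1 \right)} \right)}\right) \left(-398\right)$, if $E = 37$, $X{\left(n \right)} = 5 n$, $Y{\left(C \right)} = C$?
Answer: $-16716$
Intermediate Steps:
$\left(E + X{\left(Y{\left(1 \right)} \right)}\right) \left(-398\right) = \left(37 + 5 \cdot 1\right) \left(-398\right) = \left(37 + 5\right) \left(-398\right) = 42 \left(-398\right) = -16716$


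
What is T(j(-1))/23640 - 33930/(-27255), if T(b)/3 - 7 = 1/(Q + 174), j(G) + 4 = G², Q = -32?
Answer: 506579087/406630064 ≈ 1.2458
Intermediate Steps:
j(G) = -4 + G²
T(b) = 2985/142 (T(b) = 21 + 3/(-32 + 174) = 21 + 3/142 = 2985/142)
T(j(-1))/23640 - 33930/(-27255) = (2985/142)/23640 - 33930/(-27255) = (2985/142)*(1/23640) - 33930*(-1/27255) = 199/223792 + 2262/1817 = 506579087/406630064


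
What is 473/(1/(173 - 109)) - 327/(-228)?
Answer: 2300781/76 ≈ 30273.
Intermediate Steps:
473/(1/(173 - 109)) - 327/(-228) = 473/(1/64) - 327*(-1/228) = 473/(1/64) + 109/76 = 473*64 + 109/76 = 30272 + 109/76 = 2300781/76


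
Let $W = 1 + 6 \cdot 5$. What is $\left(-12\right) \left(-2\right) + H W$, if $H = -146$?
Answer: $-4502$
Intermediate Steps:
$W = 31$ ($W = 1 + 30 = 31$)
$\left(-12\right) \left(-2\right) + H W = \left(-12\right) \left(-2\right) - 4526 = 24 - 4526 = -4502$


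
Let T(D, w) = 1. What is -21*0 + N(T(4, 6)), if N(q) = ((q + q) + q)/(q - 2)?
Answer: -3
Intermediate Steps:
N(q) = 3*q/(-2 + q) (N(q) = (2*q + q)/(-2 + q) = (3*q)/(-2 + q) = 3*q/(-2 + q))
-21*0 + N(T(4, 6)) = -21*0 + 3*1/(-2 + 1) = 0 + 3*1/(-1) = 0 + 3*1*(-1) = 0 - 3 = -3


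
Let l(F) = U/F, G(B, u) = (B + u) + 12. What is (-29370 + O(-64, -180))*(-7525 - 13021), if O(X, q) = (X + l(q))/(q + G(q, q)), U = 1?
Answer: 28675161315167/47520 ≈ 6.0343e+8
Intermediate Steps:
G(B, u) = 12 + B + u
l(F) = 1/F
O(X, q) = (X + 1/q)/(12 + 3*q) (O(X, q) = (X + 1/q)/(q + (12 + q + q)) = (X + 1/q)/(q + (12 + 2*q)) = (X + 1/q)/(12 + 3*q))
(-29370 + O(-64, -180))*(-7525 - 13021) = (-29370 + (1/3)*(1 - 64*(-180))/(-180*(4 - 180)))*(-7525 - 13021) = (-29370 + (1/3)*(-1/180)*(1 + 11520)/(-176))*(-20546) = (-29370 + (1/3)*(-1/180)*(-1/176)*11521)*(-20546) = (-29370 + 11521/95040)*(-20546) = -2791313279/95040*(-20546) = 28675161315167/47520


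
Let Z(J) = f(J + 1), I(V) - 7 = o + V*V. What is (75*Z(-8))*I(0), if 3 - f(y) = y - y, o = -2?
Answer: 1125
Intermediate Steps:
I(V) = 5 + V² (I(V) = 7 + (-2 + V*V) = 7 + (-2 + V²) = 5 + V²)
f(y) = 3 (f(y) = 3 - (y - y) = 3 - 1*0 = 3 + 0 = 3)
Z(J) = 3
(75*Z(-8))*I(0) = (75*3)*(5 + 0²) = 225*(5 + 0) = 225*5 = 1125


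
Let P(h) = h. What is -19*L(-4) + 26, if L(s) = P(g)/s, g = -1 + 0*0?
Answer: 85/4 ≈ 21.250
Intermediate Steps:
g = -1 (g = -1 + 0 = -1)
L(s) = -1/s
-19*L(-4) + 26 = -(-19)/(-4) + 26 = -(-19)*(-1)/4 + 26 = -19*1/4 + 26 = -19/4 + 26 = 85/4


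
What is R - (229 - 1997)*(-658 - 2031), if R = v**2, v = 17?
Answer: -4753863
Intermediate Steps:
R = 289 (R = 17**2 = 289)
R - (229 - 1997)*(-658 - 2031) = 289 - (229 - 1997)*(-658 - 2031) = 289 - (-1768)*(-2689) = 289 - 1*4754152 = 289 - 4754152 = -4753863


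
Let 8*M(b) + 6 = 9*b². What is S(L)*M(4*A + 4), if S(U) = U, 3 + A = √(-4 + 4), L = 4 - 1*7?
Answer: -855/4 ≈ -213.75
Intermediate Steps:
L = -3 (L = 4 - 7 = -3)
A = -3 (A = -3 + √(-4 + 4) = -3 + √0 = -3 + 0 = -3)
M(b) = -¾ + 9*b²/8 (M(b) = -¾ + (9*b²)/8 = -¾ + 9*b²/8)
S(L)*M(4*A + 4) = -3*(-¾ + 9*(4*(-3) + 4)²/8) = -3*(-¾ + 9*(-12 + 4)²/8) = -3*(-¾ + (9/8)*(-8)²) = -3*(-¾ + (9/8)*64) = -3*(-¾ + 72) = -3*285/4 = -855/4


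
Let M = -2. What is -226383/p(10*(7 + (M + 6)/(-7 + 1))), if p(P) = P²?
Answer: -2037447/36100 ≈ -56.439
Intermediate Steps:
-226383/p(10*(7 + (M + 6)/(-7 + 1))) = -226383*1/(100*(7 + (-2 + 6)/(-7 + 1))²) = -226383*1/(100*(7 + 4/(-6))²) = -226383*1/(100*(7 + 4*(-⅙))²) = -226383*1/(100*(7 - ⅔)²) = -226383/((10*(19/3))²) = -226383/((190/3)²) = -226383/36100/9 = -226383*9/36100 = -2037447/36100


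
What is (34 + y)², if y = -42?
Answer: 64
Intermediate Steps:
(34 + y)² = (34 - 42)² = (-8)² = 64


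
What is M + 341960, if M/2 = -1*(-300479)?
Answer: 942918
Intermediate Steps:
M = 600958 (M = 2*(-1*(-300479)) = 2*300479 = 600958)
M + 341960 = 600958 + 341960 = 942918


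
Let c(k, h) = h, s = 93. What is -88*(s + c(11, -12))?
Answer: -7128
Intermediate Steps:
-88*(s + c(11, -12)) = -88*(93 - 12) = -88*81 = -7128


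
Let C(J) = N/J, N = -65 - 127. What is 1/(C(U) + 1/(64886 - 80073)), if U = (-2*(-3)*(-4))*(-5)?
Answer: -75935/121501 ≈ -0.62497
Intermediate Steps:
U = 120 (U = (6*(-4))*(-5) = -24*(-5) = 120)
N = -192
C(J) = -192/J
1/(C(U) + 1/(64886 - 80073)) = 1/(-192/120 + 1/(64886 - 80073)) = 1/(-192*1/120 + 1/(-15187)) = 1/(-8/5 - 1/15187) = 1/(-121501/75935) = -75935/121501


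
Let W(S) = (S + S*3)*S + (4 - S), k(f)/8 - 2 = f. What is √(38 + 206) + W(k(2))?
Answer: 4068 + 2*√61 ≈ 4083.6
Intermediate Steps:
k(f) = 16 + 8*f
W(S) = 4 - S + 4*S² (W(S) = (S + 3*S)*S + (4 - S) = (4*S)*S + (4 - S) = 4*S² + (4 - S) = 4 - S + 4*S²)
√(38 + 206) + W(k(2)) = √(38 + 206) + (4 - (16 + 8*2) + 4*(16 + 8*2)²) = √244 + (4 - (16 + 16) + 4*(16 + 16)²) = 2*√61 + (4 - 1*32 + 4*32²) = 2*√61 + (4 - 32 + 4*1024) = 2*√61 + (4 - 32 + 4096) = 2*√61 + 4068 = 4068 + 2*√61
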